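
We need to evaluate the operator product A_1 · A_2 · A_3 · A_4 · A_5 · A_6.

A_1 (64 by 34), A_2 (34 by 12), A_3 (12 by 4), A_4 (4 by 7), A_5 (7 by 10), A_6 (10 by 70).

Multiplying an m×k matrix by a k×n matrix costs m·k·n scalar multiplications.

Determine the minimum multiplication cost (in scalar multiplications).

Adjacent pairs: A_1A_2 = 64·34·12 = 26112; A_2A_3 = 34·12·4 = 1632; A_3A_4 = 12·4·7 = 336; A_4A_5 = 4·7·10 = 280; A_5A_6 = 7·10·70 = 4900.
Length 3: A_1..A_3: k=1: 0+1632+64·34·4=10336; k=2: 26112+0+64·12·4=29184 → min 10336 | A_2..A_4: k=2: 0+336+34·12·7=3192; k=3: 1632+0+34·4·7=2584 → min 2584 | A_3..A_5: k=3: 0+280+12·4·10=760; k=4: 336+0+12·7·10=1176 → min 760 | A_4..A_6: k=4: 0+4900+4·7·70=6860; k=5: 280+0+4·10·70=3080 → min 3080.
Length 4: A_1..A_4: k=1: 0+2584+64·34·7=17816; k=2: 26112+336+64·12·7=31824; k=3: 10336+0+64·4·7=12128 → min 12128 | A_2..A_5: k=2: 0+760+34·12·10=4840; k=3: 1632+280+34·4·10=3272; k=4: 2584+0+34·7·10=4964 → min 3272 | A_3..A_6: k=3: 0+3080+12·4·70=6440; k=4: 336+4900+12·7·70=11116; k=5: 760+0+12·10·70=9160 → min 6440.
Length 5: A_1..A_5: k=1: 0+3272+64·34·10=25032; k=2: 26112+760+64·12·10=34552; k=3: 10336+280+64·4·10=13176; k=4: 12128+0+64·7·10=16608 → min 13176 | A_2..A_6: k=2: 0+6440+34·12·70=35000; k=3: 1632+3080+34·4·70=14232; k=4: 2584+4900+34·7·70=24144; k=5: 3272+0+34·10·70=27072 → min 14232.
Length 6: A_1..A_6: k=1: 0+14232+64·34·70=166552; k=2: 26112+6440+64·12·70=86312; k=3: 10336+3080+64·4·70=31336; k=4: 12128+4900+64·7·70=48388; k=5: 13176+0+64·10·70=57976 → min 31336.
Optimal order: ((A_1 · (A_2 · A_3)) · ((A_4 · A_5) · A_6)) with cost 31336.

31336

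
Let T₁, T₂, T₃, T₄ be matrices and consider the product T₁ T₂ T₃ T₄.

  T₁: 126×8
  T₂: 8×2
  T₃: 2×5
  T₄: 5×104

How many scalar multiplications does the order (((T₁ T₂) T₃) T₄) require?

(T₁ T₂): 126×8 by 8×2 → 126×2, cost 126·8·2 = 2016
((T₁ T₂) T₃): 126×2 by 2×5 → 126×5, cost 126·2·5 = 1260; cumulative 3276
(((T₁ T₂) T₃) T₄): 126×5 by 5×104 → 126×104, cost 126·5·104 = 65520; cumulative 68796
Total: 68796 scalar multiplications.

68796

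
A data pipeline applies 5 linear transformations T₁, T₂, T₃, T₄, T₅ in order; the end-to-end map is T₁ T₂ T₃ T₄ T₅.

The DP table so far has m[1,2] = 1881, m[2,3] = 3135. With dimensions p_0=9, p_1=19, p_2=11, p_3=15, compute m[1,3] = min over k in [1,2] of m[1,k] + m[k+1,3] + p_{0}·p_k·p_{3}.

3366

m[1,3] = min over k∈[1,2] of m[1,k]+m[k+1,3]+p_{0}·p_k·p_{3}.
k=1: 0 + 3135 + 9·19·15 = 5700; k=2: 1881 + 0 + 9·11·15 = 3366.
Minimum: 3366 at k=2.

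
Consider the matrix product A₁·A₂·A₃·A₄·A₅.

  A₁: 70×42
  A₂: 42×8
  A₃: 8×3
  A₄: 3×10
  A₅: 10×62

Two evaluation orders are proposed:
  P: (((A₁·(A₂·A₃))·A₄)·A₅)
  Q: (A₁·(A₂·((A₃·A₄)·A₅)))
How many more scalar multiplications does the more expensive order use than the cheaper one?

152984

Order P = (((A₁·(A₂·A₃))·A₄)·A₅): (A₂·A₃): 42×8 by 8×3 → 42×3, cost 42·8·3 = 1008; (A₁·(A₂·A₃)): 70×42 by 42×3 → 70×3, cost 70·42·3 = 8820; cumulative 9828; ((A₁·(A₂·A₃))·A₄): 70×3 by 3×10 → 70×10, cost 70·3·10 = 2100; cumulative 11928; (((A₁·(A₂·A₃))·A₄)·A₅): 70×10 by 10×62 → 70×62, cost 70·10·62 = 43400; cumulative 55328. Total 55328.
Order Q = (A₁·(A₂·((A₃·A₄)·A₅))): (A₃·A₄): 8×3 by 3×10 → 8×10, cost 8·3·10 = 240; ((A₃·A₄)·A₅): 8×10 by 10×62 → 8×62, cost 8·10·62 = 4960; cumulative 5200; (A₂·((A₃·A₄)·A₅)): 42×8 by 8×62 → 42×62, cost 42·8·62 = 20832; cumulative 26032; (A₁·(A₂·((A₃·A₄)·A₅))): 70×42 by 42×62 → 70×62, cost 70·42·62 = 182280; cumulative 208312. Total 208312.
Difference: |55328 − 208312| = 152984.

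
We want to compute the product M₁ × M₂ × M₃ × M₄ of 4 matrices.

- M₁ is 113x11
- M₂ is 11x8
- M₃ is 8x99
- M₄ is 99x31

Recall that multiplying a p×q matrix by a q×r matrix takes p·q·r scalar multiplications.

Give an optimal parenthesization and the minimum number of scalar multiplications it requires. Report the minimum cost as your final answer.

Adjacent pairs: M₁M₂ = 113·11·8 = 9944; M₂M₃ = 11·8·99 = 8712; M₃M₄ = 8·99·31 = 24552.
Length 3: M₁..M₃: k=1: 0+8712+113·11·99=131769; k=2: 9944+0+113·8·99=99440 → min 99440 | M₂..M₄: k=2: 0+24552+11·8·31=27280; k=3: 8712+0+11·99·31=42471 → min 27280.
Length 4: M₁..M₄: k=1: 0+27280+113·11·31=65813; k=2: 9944+24552+113·8·31=62520; k=3: 99440+0+113·99·31=446237 → min 62520.
Optimal parenthesization: ((M₁ × M₂) × (M₃ × M₄)) with cost 62520.

62520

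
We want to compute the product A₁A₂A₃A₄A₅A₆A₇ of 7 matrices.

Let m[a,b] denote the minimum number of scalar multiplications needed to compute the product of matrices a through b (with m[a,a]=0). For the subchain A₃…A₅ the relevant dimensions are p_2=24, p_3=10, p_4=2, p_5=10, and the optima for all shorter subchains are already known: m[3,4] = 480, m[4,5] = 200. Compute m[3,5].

960

m[3,5] = min over k∈[3,4] of m[3,k]+m[k+1,5]+p_{2}·p_k·p_{5}.
k=3: 0 + 200 + 24·10·10 = 2600; k=4: 480 + 0 + 24·2·10 = 960.
Minimum: 960 at k=4.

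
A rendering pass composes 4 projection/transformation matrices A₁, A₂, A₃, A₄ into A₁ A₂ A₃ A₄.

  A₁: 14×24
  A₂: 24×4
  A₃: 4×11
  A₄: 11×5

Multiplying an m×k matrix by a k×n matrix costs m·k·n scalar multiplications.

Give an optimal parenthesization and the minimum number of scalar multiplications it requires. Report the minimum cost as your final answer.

Adjacent pairs: A₁A₂ = 14·24·4 = 1344; A₂A₃ = 24·4·11 = 1056; A₃A₄ = 4·11·5 = 220.
Length 3: A₁..A₃: k=1: 0+1056+14·24·11=4752; k=2: 1344+0+14·4·11=1960 → min 1960 | A₂..A₄: k=2: 0+220+24·4·5=700; k=3: 1056+0+24·11·5=2376 → min 700.
Length 4: A₁..A₄: k=1: 0+700+14·24·5=2380; k=2: 1344+220+14·4·5=1844; k=3: 1960+0+14·11·5=2730 → min 1844.
Optimal parenthesization: ((A₁ A₂) (A₃ A₄)) with cost 1844.

1844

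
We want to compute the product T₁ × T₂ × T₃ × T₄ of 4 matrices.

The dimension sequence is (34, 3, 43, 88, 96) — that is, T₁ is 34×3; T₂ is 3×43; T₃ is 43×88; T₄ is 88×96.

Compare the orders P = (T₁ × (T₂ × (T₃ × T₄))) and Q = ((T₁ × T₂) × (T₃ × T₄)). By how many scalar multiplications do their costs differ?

122562

Order P = (T₁ × (T₂ × (T₃ × T₄))): (T₃ × T₄): 43×88 by 88×96 → 43×96, cost 43·88·96 = 363264; (T₂ × (T₃ × T₄)): 3×43 by 43×96 → 3×96, cost 3·43·96 = 12384; cumulative 375648; (T₁ × (T₂ × (T₃ × T₄))): 34×3 by 3×96 → 34×96, cost 34·3·96 = 9792; cumulative 385440. Total 385440.
Order Q = ((T₁ × T₂) × (T₃ × T₄)): (T₁ × T₂): 34×3 by 3×43 → 34×43, cost 34·3·43 = 4386; (T₃ × T₄): 43×88 by 88×96 → 43×96, cost 43·88·96 = 363264; ((T₁ × T₂) × (T₃ × T₄)): 34×43 by 43×96 → 34×96, cost 34·43·96 = 140352; cumulative 508002. Total 508002.
Difference: |385440 − 508002| = 122562.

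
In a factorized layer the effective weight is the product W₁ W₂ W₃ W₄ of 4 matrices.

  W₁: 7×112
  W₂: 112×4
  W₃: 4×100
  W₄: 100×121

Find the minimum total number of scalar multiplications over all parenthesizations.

Adjacent pairs: W₁W₂ = 7·112·4 = 3136; W₂W₃ = 112·4·100 = 44800; W₃W₄ = 4·100·121 = 48400.
Length 3: W₁..W₃: k=1: 0+44800+7·112·100=123200; k=2: 3136+0+7·4·100=5936 → min 5936 | W₂..W₄: k=2: 0+48400+112·4·121=102608; k=3: 44800+0+112·100·121=1400000 → min 102608.
Length 4: W₁..W₄: k=1: 0+102608+7·112·121=197472; k=2: 3136+48400+7·4·121=54924; k=3: 5936+0+7·100·121=90636 → min 54924.
Optimal order: ((W₁ W₂) (W₃ W₄)) with cost 54924.

54924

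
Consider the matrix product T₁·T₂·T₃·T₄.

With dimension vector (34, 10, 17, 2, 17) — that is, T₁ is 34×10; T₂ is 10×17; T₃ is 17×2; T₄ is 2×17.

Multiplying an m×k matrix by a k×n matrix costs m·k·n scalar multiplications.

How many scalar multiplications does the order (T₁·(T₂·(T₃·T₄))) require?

(T₃·T₄): 17×2 by 2×17 → 17×17, cost 17·2·17 = 578
(T₂·(T₃·T₄)): 10×17 by 17×17 → 10×17, cost 10·17·17 = 2890; cumulative 3468
(T₁·(T₂·(T₃·T₄))): 34×10 by 10×17 → 34×17, cost 34·10·17 = 5780; cumulative 9248
Total: 9248 scalar multiplications.

9248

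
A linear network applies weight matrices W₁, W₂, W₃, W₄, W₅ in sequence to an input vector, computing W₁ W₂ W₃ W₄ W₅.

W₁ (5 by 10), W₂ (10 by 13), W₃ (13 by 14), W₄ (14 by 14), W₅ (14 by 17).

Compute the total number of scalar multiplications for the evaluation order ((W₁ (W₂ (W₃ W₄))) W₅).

(W₃ W₄): 13×14 by 14×14 → 13×14, cost 13·14·14 = 2548
(W₂ (W₃ W₄)): 10×13 by 13×14 → 10×14, cost 10·13·14 = 1820; cumulative 4368
(W₁ (W₂ (W₃ W₄))): 5×10 by 10×14 → 5×14, cost 5·10·14 = 700; cumulative 5068
((W₁ (W₂ (W₃ W₄))) W₅): 5×14 by 14×17 → 5×17, cost 5·14·17 = 1190; cumulative 6258
Total: 6258 scalar multiplications.

6258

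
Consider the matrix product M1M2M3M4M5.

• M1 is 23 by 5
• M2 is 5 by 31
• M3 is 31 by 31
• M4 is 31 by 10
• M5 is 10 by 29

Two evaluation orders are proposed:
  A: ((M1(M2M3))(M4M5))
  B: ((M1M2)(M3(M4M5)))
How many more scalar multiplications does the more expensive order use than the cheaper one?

Order A = ((M1(M2M3))(M4M5)): (M2M3): 5×31 by 31×31 → 5×31, cost 5·31·31 = 4805; (M1(M2M3)): 23×5 by 5×31 → 23×31, cost 23·5·31 = 3565; cumulative 8370; (M4M5): 31×10 by 10×29 → 31×29, cost 31·10·29 = 8990; ((M1(M2M3))(M4M5)): 23×31 by 31×29 → 23×29, cost 23·31·29 = 20677; cumulative 38037. Total 38037.
Order B = ((M1M2)(M3(M4M5))): (M1M2): 23×5 by 5×31 → 23×31, cost 23·5·31 = 3565; (M4M5): 31×10 by 10×29 → 31×29, cost 31·10·29 = 8990; (M3(M4M5)): 31×31 by 31×29 → 31×29, cost 31·31·29 = 27869; cumulative 36859; ((M1M2)(M3(M4M5))): 23×31 by 31×29 → 23×29, cost 23·31·29 = 20677; cumulative 61101. Total 61101.
Difference: |38037 − 61101| = 23064.

23064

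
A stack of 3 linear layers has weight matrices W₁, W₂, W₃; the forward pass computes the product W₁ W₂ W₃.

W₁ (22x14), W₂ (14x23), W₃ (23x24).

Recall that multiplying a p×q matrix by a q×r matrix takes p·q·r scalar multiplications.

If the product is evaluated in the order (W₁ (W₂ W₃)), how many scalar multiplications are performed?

(W₂ W₃): 14×23 by 23×24 → 14×24, cost 14·23·24 = 7728
(W₁ (W₂ W₃)): 22×14 by 14×24 → 22×24, cost 22·14·24 = 7392; cumulative 15120
Total: 15120 scalar multiplications.

15120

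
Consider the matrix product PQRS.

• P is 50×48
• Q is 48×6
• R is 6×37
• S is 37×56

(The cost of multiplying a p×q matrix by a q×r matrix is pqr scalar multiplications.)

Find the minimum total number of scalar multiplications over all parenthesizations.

Adjacent pairs: PQ = 50·48·6 = 14400; QR = 48·6·37 = 10656; RS = 6·37·56 = 12432.
Length 3: P..R: k=1: 0+10656+50·48·37=99456; k=2: 14400+0+50·6·37=25500 → min 25500 | Q..S: k=2: 0+12432+48·6·56=28560; k=3: 10656+0+48·37·56=110112 → min 28560.
Length 4: P..S: k=1: 0+28560+50·48·56=162960; k=2: 14400+12432+50·6·56=43632; k=3: 25500+0+50·37·56=129100 → min 43632.
Optimal order: ((PQ)(RS)) with cost 43632.

43632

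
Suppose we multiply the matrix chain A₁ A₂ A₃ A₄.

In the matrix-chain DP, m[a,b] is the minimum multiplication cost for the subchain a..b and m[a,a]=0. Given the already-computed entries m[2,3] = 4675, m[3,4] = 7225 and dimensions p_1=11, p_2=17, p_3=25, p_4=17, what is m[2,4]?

m[2,4] = min over k∈[2,3] of m[2,k]+m[k+1,4]+p_{1}·p_k·p_{4}.
k=2: 0 + 7225 + 11·17·17 = 10404; k=3: 4675 + 0 + 11·25·17 = 9350.
Minimum: 9350 at k=3.

9350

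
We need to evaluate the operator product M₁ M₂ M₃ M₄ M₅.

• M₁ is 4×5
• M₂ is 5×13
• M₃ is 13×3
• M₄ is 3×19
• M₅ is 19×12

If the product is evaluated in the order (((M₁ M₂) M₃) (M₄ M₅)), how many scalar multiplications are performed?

1244

(M₁ M₂): 4×5 by 5×13 → 4×13, cost 4·5·13 = 260
((M₁ M₂) M₃): 4×13 by 13×3 → 4×3, cost 4·13·3 = 156; cumulative 416
(M₄ M₅): 3×19 by 19×12 → 3×12, cost 3·19·12 = 684
(((M₁ M₂) M₃) (M₄ M₅)): 4×3 by 3×12 → 4×12, cost 4·3·12 = 144; cumulative 1244
Total: 1244 scalar multiplications.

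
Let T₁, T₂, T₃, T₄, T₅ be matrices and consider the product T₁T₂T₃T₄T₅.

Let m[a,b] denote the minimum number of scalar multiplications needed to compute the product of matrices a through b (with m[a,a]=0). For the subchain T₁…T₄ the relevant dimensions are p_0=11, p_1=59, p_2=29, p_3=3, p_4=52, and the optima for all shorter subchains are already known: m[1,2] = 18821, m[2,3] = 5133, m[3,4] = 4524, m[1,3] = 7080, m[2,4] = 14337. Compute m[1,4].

8796

m[1,4] = min over k∈[1,3] of m[1,k]+m[k+1,4]+p_{0}·p_k·p_{4}.
k=1: 0 + 14337 + 11·59·52 = 48085; k=2: 18821 + 4524 + 11·29·52 = 39933; k=3: 7080 + 0 + 11·3·52 = 8796.
Minimum: 8796 at k=3.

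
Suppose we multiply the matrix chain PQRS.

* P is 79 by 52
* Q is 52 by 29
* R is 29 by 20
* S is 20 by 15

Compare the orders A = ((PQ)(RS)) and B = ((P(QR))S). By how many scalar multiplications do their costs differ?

26177

Order A = ((PQ)(RS)): (PQ): 79×52 by 52×29 → 79×29, cost 79·52·29 = 119132; (RS): 29×20 by 20×15 → 29×15, cost 29·20·15 = 8700; ((PQ)(RS)): 79×29 by 29×15 → 79×15, cost 79·29·15 = 34365; cumulative 162197. Total 162197.
Order B = ((P(QR))S): (QR): 52×29 by 29×20 → 52×20, cost 52·29·20 = 30160; (P(QR)): 79×52 by 52×20 → 79×20, cost 79·52·20 = 82160; cumulative 112320; ((P(QR))S): 79×20 by 20×15 → 79×15, cost 79·20·15 = 23700; cumulative 136020. Total 136020.
Difference: |162197 − 136020| = 26177.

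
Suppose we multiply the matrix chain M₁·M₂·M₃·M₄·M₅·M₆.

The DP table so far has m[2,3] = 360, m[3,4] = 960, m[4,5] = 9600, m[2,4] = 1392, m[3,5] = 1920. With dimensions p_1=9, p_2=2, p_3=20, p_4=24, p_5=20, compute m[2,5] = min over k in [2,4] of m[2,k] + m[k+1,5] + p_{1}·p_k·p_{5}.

m[2,5] = min over k∈[2,4] of m[2,k]+m[k+1,5]+p_{1}·p_k·p_{5}.
k=2: 0 + 1920 + 9·2·20 = 2280; k=3: 360 + 9600 + 9·20·20 = 13560; k=4: 1392 + 0 + 9·24·20 = 5712.
Minimum: 2280 at k=2.

2280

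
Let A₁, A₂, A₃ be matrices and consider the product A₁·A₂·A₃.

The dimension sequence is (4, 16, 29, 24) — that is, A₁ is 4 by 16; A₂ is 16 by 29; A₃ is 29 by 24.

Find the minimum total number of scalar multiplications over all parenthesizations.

Order (A₁·(A₂·A₃)): (A₂·A₃): 16×29 by 29×24 → 16×24, cost 16·29·24 = 11136; (A₁·(A₂·A₃)): 4×16 by 16×24 → 4×24, cost 4·16·24 = 1536; cumulative 12672. Total 12672.
Order ((A₁·A₂)·A₃): (A₁·A₂): 4×16 by 16×29 → 4×29, cost 4·16·29 = 1856; ((A₁·A₂)·A₃): 4×29 by 29×24 → 4×24, cost 4·29·24 = 2784; cumulative 4640. Total 4640.
Minimum: 4640.

4640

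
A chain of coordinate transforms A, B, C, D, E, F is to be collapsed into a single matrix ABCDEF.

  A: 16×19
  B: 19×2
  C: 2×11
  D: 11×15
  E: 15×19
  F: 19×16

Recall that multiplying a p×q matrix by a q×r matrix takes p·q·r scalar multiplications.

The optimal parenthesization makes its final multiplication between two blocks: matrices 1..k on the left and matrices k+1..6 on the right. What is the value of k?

2

Adjacent pairs: AB = 16·19·2 = 608; BC = 19·2·11 = 418; CD = 2·11·15 = 330; DE = 11·15·19 = 3135; EF = 15·19·16 = 4560.
Length 3: A..C: k=1: 0+418+16·19·11=3762; k=2: 608+0+16·2·11=960 → min 960 | B..D: k=2: 0+330+19·2·15=900; k=3: 418+0+19·11·15=3553 → min 900 | C..E: k=3: 0+3135+2·11·19=3553; k=4: 330+0+2·15·19=900 → min 900 | D..F: k=4: 0+4560+11·15·16=7200; k=5: 3135+0+11·19·16=6479 → min 6479.
Length 4: A..D: k=1: 0+900+16·19·15=5460; k=2: 608+330+16·2·15=1418; k=3: 960+0+16·11·15=3600 → min 1418 | B..E: k=2: 0+900+19·2·19=1622; k=3: 418+3135+19·11·19=7524; k=4: 900+0+19·15·19=6315 → min 1622 | C..F: k=3: 0+6479+2·11·16=6831; k=4: 330+4560+2·15·16=5370; k=5: 900+0+2·19·16=1508 → min 1508.
Length 5: A..E: k=1: 0+1622+16·19·19=7398; k=2: 608+900+16·2·19=2116; k=3: 960+3135+16·11·19=7439; k=4: 1418+0+16·15·19=5978 → min 2116 | B..F: k=2: 0+1508+19·2·16=2116; k=3: 418+6479+19·11·16=10241; k=4: 900+4560+19·15·16=10020; k=5: 1622+0+19·19·16=7398 → min 2116.
Top-level splits: k=1: (A..A)·(B..F) → 0+2116+16·19·16 = 6980; k=2: (A..B)·(C..F) → 608+1508+16·2·16 = 2628; k=3: (A..C)·(D..F) → 960+6479+16·11·16 = 10255; k=4: (A..D)·(E..F) → 1418+4560+16·15·16 = 9818; k=5: (A..E)·(F..F) → 2116+0+16·19·16 = 6980.
Best split is after B, i.e. k = 2.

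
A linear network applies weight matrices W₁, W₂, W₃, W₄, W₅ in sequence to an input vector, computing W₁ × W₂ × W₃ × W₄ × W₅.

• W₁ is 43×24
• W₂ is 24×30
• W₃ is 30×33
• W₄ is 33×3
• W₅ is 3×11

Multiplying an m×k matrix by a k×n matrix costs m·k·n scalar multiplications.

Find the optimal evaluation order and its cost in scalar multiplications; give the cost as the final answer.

9645

Adjacent pairs: W₁W₂ = 43·24·30 = 30960; W₂W₃ = 24·30·33 = 23760; W₃W₄ = 30·33·3 = 2970; W₄W₅ = 33·3·11 = 1089.
Length 3: W₁..W₃: k=1: 0+23760+43·24·33=57816; k=2: 30960+0+43·30·33=73530 → min 57816 | W₂..W₄: k=2: 0+2970+24·30·3=5130; k=3: 23760+0+24·33·3=26136 → min 5130 | W₃..W₅: k=3: 0+1089+30·33·11=11979; k=4: 2970+0+30·3·11=3960 → min 3960.
Length 4: W₁..W₄: k=1: 0+5130+43·24·3=8226; k=2: 30960+2970+43·30·3=37800; k=3: 57816+0+43·33·3=62073 → min 8226 | W₂..W₅: k=2: 0+3960+24·30·11=11880; k=3: 23760+1089+24·33·11=33561; k=4: 5130+0+24·3·11=5922 → min 5922.
Length 5: W₁..W₅: k=1: 0+5922+43·24·11=17274; k=2: 30960+3960+43·30·11=49110; k=3: 57816+1089+43·33·11=74514; k=4: 8226+0+43·3·11=9645 → min 9645.
Optimal parenthesization: ((W₁ × (W₂ × (W₃ × W₄))) × W₅) with cost 9645.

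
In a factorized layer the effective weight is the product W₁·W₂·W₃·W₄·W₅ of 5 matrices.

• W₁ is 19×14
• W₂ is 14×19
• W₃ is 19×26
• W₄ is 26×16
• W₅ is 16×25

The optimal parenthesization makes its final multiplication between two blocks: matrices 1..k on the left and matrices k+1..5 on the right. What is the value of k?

4

Adjacent pairs: W₁W₂ = 19·14·19 = 5054; W₂W₃ = 14·19·26 = 6916; W₃W₄ = 19·26·16 = 7904; W₄W₅ = 26·16·25 = 10400.
Length 3: W₁..W₃: k=1: 0+6916+19·14·26=13832; k=2: 5054+0+19·19·26=14440 → min 13832 | W₂..W₄: k=2: 0+7904+14·19·16=12160; k=3: 6916+0+14·26·16=12740 → min 12160 | W₃..W₅: k=3: 0+10400+19·26·25=22750; k=4: 7904+0+19·16·25=15504 → min 15504.
Length 4: W₁..W₄: k=1: 0+12160+19·14·16=16416; k=2: 5054+7904+19·19·16=18734; k=3: 13832+0+19·26·16=21736 → min 16416 | W₂..W₅: k=2: 0+15504+14·19·25=22154; k=3: 6916+10400+14·26·25=26416; k=4: 12160+0+14·16·25=17760 → min 17760.
Top-level splits: k=1: (W₁..W₁)·(W₂..W₅) → 0+17760+19·14·25 = 24410; k=2: (W₁..W₂)·(W₃..W₅) → 5054+15504+19·19·25 = 29583; k=3: (W₁..W₃)·(W₄..W₅) → 13832+10400+19·26·25 = 36582; k=4: (W₁..W₄)·(W₅..W₅) → 16416+0+19·16·25 = 24016.
Best split is after W₄, i.e. k = 4.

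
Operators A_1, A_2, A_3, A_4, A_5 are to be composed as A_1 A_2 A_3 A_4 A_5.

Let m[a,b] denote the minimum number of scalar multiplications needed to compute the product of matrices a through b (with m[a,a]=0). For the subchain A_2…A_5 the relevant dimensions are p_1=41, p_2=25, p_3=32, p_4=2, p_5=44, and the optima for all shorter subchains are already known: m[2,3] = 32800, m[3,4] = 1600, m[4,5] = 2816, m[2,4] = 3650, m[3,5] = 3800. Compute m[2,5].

m[2,5] = min over k∈[2,4] of m[2,k]+m[k+1,5]+p_{1}·p_k·p_{5}.
k=2: 0 + 3800 + 41·25·44 = 48900; k=3: 32800 + 2816 + 41·32·44 = 93344; k=4: 3650 + 0 + 41·2·44 = 7258.
Minimum: 7258 at k=4.

7258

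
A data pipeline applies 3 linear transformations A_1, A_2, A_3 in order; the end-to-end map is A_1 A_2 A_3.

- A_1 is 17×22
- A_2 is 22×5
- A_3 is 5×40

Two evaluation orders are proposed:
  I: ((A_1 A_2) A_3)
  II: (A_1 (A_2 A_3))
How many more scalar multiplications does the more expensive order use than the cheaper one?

14090

Order I = ((A_1 A_2) A_3): (A_1 A_2): 17×22 by 22×5 → 17×5, cost 17·22·5 = 1870; ((A_1 A_2) A_3): 17×5 by 5×40 → 17×40, cost 17·5·40 = 3400; cumulative 5270. Total 5270.
Order II = (A_1 (A_2 A_3)): (A_2 A_3): 22×5 by 5×40 → 22×40, cost 22·5·40 = 4400; (A_1 (A_2 A_3)): 17×22 by 22×40 → 17×40, cost 17·22·40 = 14960; cumulative 19360. Total 19360.
Difference: |5270 − 19360| = 14090.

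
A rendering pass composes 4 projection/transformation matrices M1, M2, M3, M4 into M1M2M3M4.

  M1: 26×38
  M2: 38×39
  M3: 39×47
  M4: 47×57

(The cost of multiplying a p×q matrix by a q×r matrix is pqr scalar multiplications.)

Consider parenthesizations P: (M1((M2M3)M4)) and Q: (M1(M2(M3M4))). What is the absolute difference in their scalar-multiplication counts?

Order P = (M1((M2M3)M4)): (M2M3): 38×39 by 39×47 → 38×47, cost 38·39·47 = 69654; ((M2M3)M4): 38×47 by 47×57 → 38×57, cost 38·47·57 = 101802; cumulative 171456; (M1((M2M3)M4)): 26×38 by 38×57 → 26×57, cost 26·38·57 = 56316; cumulative 227772. Total 227772.
Order Q = (M1(M2(M3M4))): (M3M4): 39×47 by 47×57 → 39×57, cost 39·47·57 = 104481; (M2(M3M4)): 38×39 by 39×57 → 38×57, cost 38·39·57 = 84474; cumulative 188955; (M1(M2(M3M4))): 26×38 by 38×57 → 26×57, cost 26·38·57 = 56316; cumulative 245271. Total 245271.
Difference: |227772 − 245271| = 17499.

17499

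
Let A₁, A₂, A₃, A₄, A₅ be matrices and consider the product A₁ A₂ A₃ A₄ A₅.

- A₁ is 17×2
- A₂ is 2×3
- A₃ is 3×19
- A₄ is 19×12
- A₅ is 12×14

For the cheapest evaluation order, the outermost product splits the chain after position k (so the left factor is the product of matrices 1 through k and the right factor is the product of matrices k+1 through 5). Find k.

1

Adjacent pairs: A₁A₂ = 17·2·3 = 102; A₂A₃ = 2·3·19 = 114; A₃A₄ = 3·19·12 = 684; A₄A₅ = 19·12·14 = 3192.
Length 3: A₁..A₃: k=1: 0+114+17·2·19=760; k=2: 102+0+17·3·19=1071 → min 760 | A₂..A₄: k=2: 0+684+2·3·12=756; k=3: 114+0+2·19·12=570 → min 570 | A₃..A₅: k=3: 0+3192+3·19·14=3990; k=4: 684+0+3·12·14=1188 → min 1188.
Length 4: A₁..A₄: k=1: 0+570+17·2·12=978; k=2: 102+684+17·3·12=1398; k=3: 760+0+17·19·12=4636 → min 978 | A₂..A₅: k=2: 0+1188+2·3·14=1272; k=3: 114+3192+2·19·14=3838; k=4: 570+0+2·12·14=906 → min 906.
Top-level splits: k=1: (A₁..A₁)·(A₂..A₅) → 0+906+17·2·14 = 1382; k=2: (A₁..A₂)·(A₃..A₅) → 102+1188+17·3·14 = 2004; k=3: (A₁..A₃)·(A₄..A₅) → 760+3192+17·19·14 = 8474; k=4: (A₁..A₄)·(A₅..A₅) → 978+0+17·12·14 = 3834.
Best split is after A₁, i.e. k = 1.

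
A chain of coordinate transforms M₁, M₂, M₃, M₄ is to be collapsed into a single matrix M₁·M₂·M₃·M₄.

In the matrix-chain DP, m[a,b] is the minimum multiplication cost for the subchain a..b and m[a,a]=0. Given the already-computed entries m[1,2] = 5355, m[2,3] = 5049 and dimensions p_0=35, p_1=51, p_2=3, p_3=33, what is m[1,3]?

m[1,3] = min over k∈[1,2] of m[1,k]+m[k+1,3]+p_{0}·p_k·p_{3}.
k=1: 0 + 5049 + 35·51·33 = 63954; k=2: 5355 + 0 + 35·3·33 = 8820.
Minimum: 8820 at k=2.

8820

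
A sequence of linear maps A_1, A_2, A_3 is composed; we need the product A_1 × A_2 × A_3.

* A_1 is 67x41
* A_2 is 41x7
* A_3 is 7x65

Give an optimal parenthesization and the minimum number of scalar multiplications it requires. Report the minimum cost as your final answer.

49714

(A_1 × (A_2 × A_3)): cost 197210.
((A_1 × A_2) × A_3): cost 49714.
Optimal: ((A_1 × A_2) × A_3) with cost 49714.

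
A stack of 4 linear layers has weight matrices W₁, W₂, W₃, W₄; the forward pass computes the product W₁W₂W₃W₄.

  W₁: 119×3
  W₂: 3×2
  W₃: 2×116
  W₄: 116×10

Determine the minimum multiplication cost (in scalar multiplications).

Adjacent pairs: W₁W₂ = 119·3·2 = 714; W₂W₃ = 3·2·116 = 696; W₃W₄ = 2·116·10 = 2320.
Length 3: W₁..W₃: k=1: 0+696+119·3·116=42108; k=2: 714+0+119·2·116=28322 → min 28322 | W₂..W₄: k=2: 0+2320+3·2·10=2380; k=3: 696+0+3·116·10=4176 → min 2380.
Length 4: W₁..W₄: k=1: 0+2380+119·3·10=5950; k=2: 714+2320+119·2·10=5414; k=3: 28322+0+119·116·10=166362 → min 5414.
Optimal order: ((W₁W₂)(W₃W₄)) with cost 5414.

5414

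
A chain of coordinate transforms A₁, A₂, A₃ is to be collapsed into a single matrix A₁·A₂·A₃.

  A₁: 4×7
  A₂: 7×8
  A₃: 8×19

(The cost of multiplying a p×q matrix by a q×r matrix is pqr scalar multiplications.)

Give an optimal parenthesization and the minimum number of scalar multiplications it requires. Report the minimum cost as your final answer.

(A₁·(A₂·A₃)): cost 1596.
((A₁·A₂)·A₃): cost 832.
Optimal: ((A₁·A₂)·A₃) with cost 832.

832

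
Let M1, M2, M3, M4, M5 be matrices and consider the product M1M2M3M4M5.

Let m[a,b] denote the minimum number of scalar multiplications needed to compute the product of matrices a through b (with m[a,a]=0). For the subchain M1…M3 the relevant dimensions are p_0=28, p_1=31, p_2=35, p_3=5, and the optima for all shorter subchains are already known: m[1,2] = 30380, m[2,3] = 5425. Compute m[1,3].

9765

m[1,3] = min over k∈[1,2] of m[1,k]+m[k+1,3]+p_{0}·p_k·p_{3}.
k=1: 0 + 5425 + 28·31·5 = 9765; k=2: 30380 + 0 + 28·35·5 = 35280.
Minimum: 9765 at k=1.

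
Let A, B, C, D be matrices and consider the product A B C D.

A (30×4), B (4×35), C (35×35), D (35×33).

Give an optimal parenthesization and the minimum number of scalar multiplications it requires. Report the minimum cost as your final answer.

13480

Adjacent pairs: AB = 30·4·35 = 4200; BC = 4·35·35 = 4900; CD = 35·35·33 = 40425.
Length 3: A..C: k=1: 0+4900+30·4·35=9100; k=2: 4200+0+30·35·35=40950 → min 9100 | B..D: k=2: 0+40425+4·35·33=45045; k=3: 4900+0+4·35·33=9520 → min 9520.
Length 4: A..D: k=1: 0+9520+30·4·33=13480; k=2: 4200+40425+30·35·33=79275; k=3: 9100+0+30·35·33=43750 → min 13480.
Optimal parenthesization: (A ((B C) D)) with cost 13480.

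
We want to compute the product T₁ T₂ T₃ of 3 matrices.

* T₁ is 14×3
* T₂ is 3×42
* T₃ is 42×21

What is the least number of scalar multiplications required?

3528

Order (T₁ (T₂ T₃)): (T₂ T₃): 3×42 by 42×21 → 3×21, cost 3·42·21 = 2646; (T₁ (T₂ T₃)): 14×3 by 3×21 → 14×21, cost 14·3·21 = 882; cumulative 3528. Total 3528.
Order ((T₁ T₂) T₃): (T₁ T₂): 14×3 by 3×42 → 14×42, cost 14·3·42 = 1764; ((T₁ T₂) T₃): 14×42 by 42×21 → 14×21, cost 14·42·21 = 12348; cumulative 14112. Total 14112.
Minimum: 3528.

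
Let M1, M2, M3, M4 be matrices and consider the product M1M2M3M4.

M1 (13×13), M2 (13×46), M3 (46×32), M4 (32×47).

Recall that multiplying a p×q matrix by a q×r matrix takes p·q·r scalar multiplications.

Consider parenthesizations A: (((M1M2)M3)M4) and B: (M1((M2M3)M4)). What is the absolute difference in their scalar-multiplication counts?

169

Order A = (((M1M2)M3)M4): (M1M2): 13×13 by 13×46 → 13×46, cost 13·13·46 = 7774; ((M1M2)M3): 13×46 by 46×32 → 13×32, cost 13·46·32 = 19136; cumulative 26910; (((M1M2)M3)M4): 13×32 by 32×47 → 13×47, cost 13·32·47 = 19552; cumulative 46462. Total 46462.
Order B = (M1((M2M3)M4)): (M2M3): 13×46 by 46×32 → 13×32, cost 13·46·32 = 19136; ((M2M3)M4): 13×32 by 32×47 → 13×47, cost 13·32·47 = 19552; cumulative 38688; (M1((M2M3)M4)): 13×13 by 13×47 → 13×47, cost 13·13·47 = 7943; cumulative 46631. Total 46631.
Difference: |46462 − 46631| = 169.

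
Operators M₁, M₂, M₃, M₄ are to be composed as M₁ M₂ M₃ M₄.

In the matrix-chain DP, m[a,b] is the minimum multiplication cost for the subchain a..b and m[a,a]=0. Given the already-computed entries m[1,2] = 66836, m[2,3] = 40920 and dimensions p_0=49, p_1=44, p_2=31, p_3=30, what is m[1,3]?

m[1,3] = min over k∈[1,2] of m[1,k]+m[k+1,3]+p_{0}·p_k·p_{3}.
k=1: 0 + 40920 + 49·44·30 = 105600; k=2: 66836 + 0 + 49·31·30 = 112406.
Minimum: 105600 at k=1.

105600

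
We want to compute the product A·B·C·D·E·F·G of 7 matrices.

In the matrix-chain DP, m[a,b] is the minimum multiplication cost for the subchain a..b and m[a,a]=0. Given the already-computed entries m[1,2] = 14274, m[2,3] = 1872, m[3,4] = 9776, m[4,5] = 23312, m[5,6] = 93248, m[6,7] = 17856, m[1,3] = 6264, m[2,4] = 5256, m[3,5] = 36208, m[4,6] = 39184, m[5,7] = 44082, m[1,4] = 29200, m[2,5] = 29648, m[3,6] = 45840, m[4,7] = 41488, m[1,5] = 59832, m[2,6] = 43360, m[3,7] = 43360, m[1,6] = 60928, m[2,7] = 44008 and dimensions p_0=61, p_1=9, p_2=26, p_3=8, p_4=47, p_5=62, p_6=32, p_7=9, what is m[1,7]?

48949

m[1,7] = min over k∈[1,6] of m[1,k]+m[k+1,7]+p_{0}·p_k·p_{7}.
k=1: 0 + 44008 + 61·9·9 = 48949; k=2: 14274 + 43360 + 61·26·9 = 71908; k=3: 6264 + 41488 + 61·8·9 = 52144; k=4: 29200 + 44082 + 61·47·9 = 99085; k=5: 59832 + 17856 + 61·62·9 = 111726; k=6: 60928 + 0 + 61·32·9 = 78496.
Minimum: 48949 at k=1.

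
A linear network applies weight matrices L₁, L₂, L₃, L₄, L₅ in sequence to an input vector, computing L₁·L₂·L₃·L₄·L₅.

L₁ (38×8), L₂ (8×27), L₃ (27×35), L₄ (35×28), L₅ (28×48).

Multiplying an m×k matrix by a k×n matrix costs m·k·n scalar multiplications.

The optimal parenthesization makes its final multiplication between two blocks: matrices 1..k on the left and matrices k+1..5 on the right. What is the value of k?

Adjacent pairs: L₁L₂ = 38·8·27 = 8208; L₂L₃ = 8·27·35 = 7560; L₃L₄ = 27·35·28 = 26460; L₄L₅ = 35·28·48 = 47040.
Length 3: L₁..L₃: k=1: 0+7560+38·8·35=18200; k=2: 8208+0+38·27·35=44118 → min 18200 | L₂..L₄: k=2: 0+26460+8·27·28=32508; k=3: 7560+0+8·35·28=15400 → min 15400 | L₃..L₅: k=3: 0+47040+27·35·48=92400; k=4: 26460+0+27·28·48=62748 → min 62748.
Length 4: L₁..L₄: k=1: 0+15400+38·8·28=23912; k=2: 8208+26460+38·27·28=63396; k=3: 18200+0+38·35·28=55440 → min 23912 | L₂..L₅: k=2: 0+62748+8·27·48=73116; k=3: 7560+47040+8·35·48=68040; k=4: 15400+0+8·28·48=26152 → min 26152.
Top-level splits: k=1: (L₁..L₁)·(L₂..L₅) → 0+26152+38·8·48 = 40744; k=2: (L₁..L₂)·(L₃..L₅) → 8208+62748+38·27·48 = 120204; k=3: (L₁..L₃)·(L₄..L₅) → 18200+47040+38·35·48 = 129080; k=4: (L₁..L₄)·(L₅..L₅) → 23912+0+38·28·48 = 74984.
Best split is after L₁, i.e. k = 1.

1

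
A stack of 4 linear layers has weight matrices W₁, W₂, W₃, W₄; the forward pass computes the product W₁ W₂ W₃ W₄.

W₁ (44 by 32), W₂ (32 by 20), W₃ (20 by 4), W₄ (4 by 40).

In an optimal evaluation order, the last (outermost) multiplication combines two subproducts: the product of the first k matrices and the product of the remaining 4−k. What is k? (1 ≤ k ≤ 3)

Adjacent pairs: W₁W₂ = 44·32·20 = 28160; W₂W₃ = 32·20·4 = 2560; W₃W₄ = 20·4·40 = 3200.
Length 3: W₁..W₃: k=1: 0+2560+44·32·4=8192; k=2: 28160+0+44·20·4=31680 → min 8192 | W₂..W₄: k=2: 0+3200+32·20·40=28800; k=3: 2560+0+32·4·40=7680 → min 7680.
Top-level splits: k=1: (W₁..W₁)·(W₂..W₄) → 0+7680+44·32·40 = 64000; k=2: (W₁..W₂)·(W₃..W₄) → 28160+3200+44·20·40 = 66560; k=3: (W₁..W₃)·(W₄..W₄) → 8192+0+44·4·40 = 15232.
Best split is after W₃, i.e. k = 3.

3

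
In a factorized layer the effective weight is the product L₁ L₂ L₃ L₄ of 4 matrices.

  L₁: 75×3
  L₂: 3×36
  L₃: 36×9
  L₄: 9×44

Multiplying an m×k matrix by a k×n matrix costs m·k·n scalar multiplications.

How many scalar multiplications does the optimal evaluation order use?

12060

Adjacent pairs: L₁L₂ = 75·3·36 = 8100; L₂L₃ = 3·36·9 = 972; L₃L₄ = 36·9·44 = 14256.
Length 3: L₁..L₃: k=1: 0+972+75·3·9=2997; k=2: 8100+0+75·36·9=32400 → min 2997 | L₂..L₄: k=2: 0+14256+3·36·44=19008; k=3: 972+0+3·9·44=2160 → min 2160.
Length 4: L₁..L₄: k=1: 0+2160+75·3·44=12060; k=2: 8100+14256+75·36·44=141156; k=3: 2997+0+75·9·44=32697 → min 12060.
Optimal order: (L₁ ((L₂ L₃) L₄)) with cost 12060.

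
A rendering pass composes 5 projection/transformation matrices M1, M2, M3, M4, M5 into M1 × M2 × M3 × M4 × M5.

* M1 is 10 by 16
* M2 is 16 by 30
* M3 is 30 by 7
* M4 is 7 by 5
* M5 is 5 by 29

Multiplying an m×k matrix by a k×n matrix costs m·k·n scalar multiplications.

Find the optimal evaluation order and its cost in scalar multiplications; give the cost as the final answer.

5700

Adjacent pairs: M1M2 = 10·16·30 = 4800; M2M3 = 16·30·7 = 3360; M3M4 = 30·7·5 = 1050; M4M5 = 7·5·29 = 1015.
Length 3: M1..M3: k=1: 0+3360+10·16·7=4480; k=2: 4800+0+10·30·7=6900 → min 4480 | M2..M4: k=2: 0+1050+16·30·5=3450; k=3: 3360+0+16·7·5=3920 → min 3450 | M3..M5: k=3: 0+1015+30·7·29=7105; k=4: 1050+0+30·5·29=5400 → min 5400.
Length 4: M1..M4: k=1: 0+3450+10·16·5=4250; k=2: 4800+1050+10·30·5=7350; k=3: 4480+0+10·7·5=4830 → min 4250 | M2..M5: k=2: 0+5400+16·30·29=19320; k=3: 3360+1015+16·7·29=7623; k=4: 3450+0+16·5·29=5770 → min 5770.
Length 5: M1..M5: k=1: 0+5770+10·16·29=10410; k=2: 4800+5400+10·30·29=18900; k=3: 4480+1015+10·7·29=7525; k=4: 4250+0+10·5·29=5700 → min 5700.
Optimal parenthesization: ((M1 × (M2 × (M3 × M4))) × M5) with cost 5700.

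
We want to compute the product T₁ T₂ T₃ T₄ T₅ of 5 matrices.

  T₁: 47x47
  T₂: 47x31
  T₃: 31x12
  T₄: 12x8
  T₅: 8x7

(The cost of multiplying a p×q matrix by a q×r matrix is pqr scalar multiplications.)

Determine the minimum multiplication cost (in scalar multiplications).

Adjacent pairs: T₁T₂ = 47·47·31 = 68479; T₂T₃ = 47·31·12 = 17484; T₃T₄ = 31·12·8 = 2976; T₄T₅ = 12·8·7 = 672.
Length 3: T₁..T₃: k=1: 0+17484+47·47·12=43992; k=2: 68479+0+47·31·12=85963 → min 43992 | T₂..T₄: k=2: 0+2976+47·31·8=14632; k=3: 17484+0+47·12·8=21996 → min 14632 | T₃..T₅: k=3: 0+672+31·12·7=3276; k=4: 2976+0+31·8·7=4712 → min 3276.
Length 4: T₁..T₄: k=1: 0+14632+47·47·8=32304; k=2: 68479+2976+47·31·8=83111; k=3: 43992+0+47·12·8=48504 → min 32304 | T₂..T₅: k=2: 0+3276+47·31·7=13475; k=3: 17484+672+47·12·7=22104; k=4: 14632+0+47·8·7=17264 → min 13475.
Length 5: T₁..T₅: k=1: 0+13475+47·47·7=28938; k=2: 68479+3276+47·31·7=81954; k=3: 43992+672+47·12·7=48612; k=4: 32304+0+47·8·7=34936 → min 28938.
Optimal order: (T₁ (T₂ (T₃ (T₄ T₅)))) with cost 28938.

28938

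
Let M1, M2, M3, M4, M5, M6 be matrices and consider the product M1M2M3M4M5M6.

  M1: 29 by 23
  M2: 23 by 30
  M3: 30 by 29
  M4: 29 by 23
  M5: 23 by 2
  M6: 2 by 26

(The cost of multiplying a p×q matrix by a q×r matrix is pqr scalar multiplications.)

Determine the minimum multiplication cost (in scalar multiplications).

7296

Adjacent pairs: M1M2 = 29·23·30 = 20010; M2M3 = 23·30·29 = 20010; M3M4 = 30·29·23 = 20010; M4M5 = 29·23·2 = 1334; M5M6 = 23·2·26 = 1196.
Length 3: M1..M3: k=1: 0+20010+29·23·29=39353; k=2: 20010+0+29·30·29=45240 → min 39353 | M2..M4: k=2: 0+20010+23·30·23=35880; k=3: 20010+0+23·29·23=35351 → min 35351 | M3..M5: k=3: 0+1334+30·29·2=3074; k=4: 20010+0+30·23·2=21390 → min 3074 | M4..M6: k=4: 0+1196+29·23·26=18538; k=5: 1334+0+29·2·26=2842 → min 2842.
Length 4: M1..M4: k=1: 0+35351+29·23·23=50692; k=2: 20010+20010+29·30·23=60030; k=3: 39353+0+29·29·23=58696 → min 50692 | M2..M5: k=2: 0+3074+23·30·2=4454; k=3: 20010+1334+23·29·2=22678; k=4: 35351+0+23·23·2=36409 → min 4454 | M3..M6: k=3: 0+2842+30·29·26=25462; k=4: 20010+1196+30·23·26=39146; k=5: 3074+0+30·2·26=4634 → min 4634.
Length 5: M1..M5: k=1: 0+4454+29·23·2=5788; k=2: 20010+3074+29·30·2=24824; k=3: 39353+1334+29·29·2=42369; k=4: 50692+0+29·23·2=52026 → min 5788 | M2..M6: k=2: 0+4634+23·30·26=22574; k=3: 20010+2842+23·29·26=40194; k=4: 35351+1196+23·23·26=50301; k=5: 4454+0+23·2·26=5650 → min 5650.
Length 6: M1..M6: k=1: 0+5650+29·23·26=22992; k=2: 20010+4634+29·30·26=47264; k=3: 39353+2842+29·29·26=64061; k=4: 50692+1196+29·23·26=69230; k=5: 5788+0+29·2·26=7296 → min 7296.
Optimal order: ((M1(M2(M3(M4M5))))M6) with cost 7296.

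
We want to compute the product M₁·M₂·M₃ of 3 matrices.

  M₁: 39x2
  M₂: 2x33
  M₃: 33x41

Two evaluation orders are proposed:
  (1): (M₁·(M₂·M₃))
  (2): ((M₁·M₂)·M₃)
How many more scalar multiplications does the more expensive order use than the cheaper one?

Order (1) = (M₁·(M₂·M₃)): (M₂·M₃): 2×33 by 33×41 → 2×41, cost 2·33·41 = 2706; (M₁·(M₂·M₃)): 39×2 by 2×41 → 39×41, cost 39·2·41 = 3198; cumulative 5904. Total 5904.
Order (2) = ((M₁·M₂)·M₃): (M₁·M₂): 39×2 by 2×33 → 39×33, cost 39·2·33 = 2574; ((M₁·M₂)·M₃): 39×33 by 33×41 → 39×41, cost 39·33·41 = 52767; cumulative 55341. Total 55341.
Difference: |5904 − 55341| = 49437.

49437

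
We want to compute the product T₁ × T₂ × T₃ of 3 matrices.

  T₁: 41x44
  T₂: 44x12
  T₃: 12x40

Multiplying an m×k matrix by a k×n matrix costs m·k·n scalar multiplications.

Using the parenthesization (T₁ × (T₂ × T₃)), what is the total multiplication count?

(T₂ × T₃): 44×12 by 12×40 → 44×40, cost 44·12·40 = 21120
(T₁ × (T₂ × T₃)): 41×44 by 44×40 → 41×40, cost 41·44·40 = 72160; cumulative 93280
Total: 93280 scalar multiplications.

93280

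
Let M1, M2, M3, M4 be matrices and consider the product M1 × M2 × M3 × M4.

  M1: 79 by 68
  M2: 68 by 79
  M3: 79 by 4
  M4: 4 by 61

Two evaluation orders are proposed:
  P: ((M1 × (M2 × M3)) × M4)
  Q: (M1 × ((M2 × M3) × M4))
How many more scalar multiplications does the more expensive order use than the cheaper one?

Order P = ((M1 × (M2 × M3)) × M4): (M2 × M3): 68×79 by 79×4 → 68×4, cost 68·79·4 = 21488; (M1 × (M2 × M3)): 79×68 by 68×4 → 79×4, cost 79·68·4 = 21488; cumulative 42976; ((M1 × (M2 × M3)) × M4): 79×4 by 4×61 → 79×61, cost 79·4·61 = 19276; cumulative 62252. Total 62252.
Order Q = (M1 × ((M2 × M3) × M4)): (M2 × M3): 68×79 by 79×4 → 68×4, cost 68·79·4 = 21488; ((M2 × M3) × M4): 68×4 by 4×61 → 68×61, cost 68·4·61 = 16592; cumulative 38080; (M1 × ((M2 × M3) × M4)): 79×68 by 68×61 → 79×61, cost 79·68·61 = 327692; cumulative 365772. Total 365772.
Difference: |62252 − 365772| = 303520.

303520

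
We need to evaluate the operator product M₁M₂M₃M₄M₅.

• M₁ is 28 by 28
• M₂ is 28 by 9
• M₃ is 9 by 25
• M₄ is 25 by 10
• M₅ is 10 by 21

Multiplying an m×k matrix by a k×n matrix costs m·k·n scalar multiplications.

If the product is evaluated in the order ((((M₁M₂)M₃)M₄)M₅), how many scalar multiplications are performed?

26236

(M₁M₂): 28×28 by 28×9 → 28×9, cost 28·28·9 = 7056
((M₁M₂)M₃): 28×9 by 9×25 → 28×25, cost 28·9·25 = 6300; cumulative 13356
(((M₁M₂)M₃)M₄): 28×25 by 25×10 → 28×10, cost 28·25·10 = 7000; cumulative 20356
((((M₁M₂)M₃)M₄)M₅): 28×10 by 10×21 → 28×21, cost 28·10·21 = 5880; cumulative 26236
Total: 26236 scalar multiplications.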